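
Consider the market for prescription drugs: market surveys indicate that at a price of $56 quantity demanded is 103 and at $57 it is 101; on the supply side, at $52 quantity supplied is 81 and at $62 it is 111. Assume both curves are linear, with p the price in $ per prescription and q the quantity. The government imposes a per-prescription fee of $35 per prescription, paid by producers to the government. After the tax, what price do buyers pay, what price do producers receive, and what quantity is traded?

Buyers pay $79; producers receive $44; quantity = 57.

Demand slope: (101 − 103)/(57 − 56) = -2, so qd = 215 − 2p.
Supply slope: (111 − 81)/(62 − 52) = 3, so qs = 3p − 75.
Without the tax, 215 − 2p = 3p − 75 gives 5p = 290, so p* = $58 and q* = 99.
With the tax collected from producers, supply shifts: qs = 3(p − 35) − 75.
New equilibrium: buyers pay $79, producers receive $44, q = 57. (Wedge: pb − ps = 35.)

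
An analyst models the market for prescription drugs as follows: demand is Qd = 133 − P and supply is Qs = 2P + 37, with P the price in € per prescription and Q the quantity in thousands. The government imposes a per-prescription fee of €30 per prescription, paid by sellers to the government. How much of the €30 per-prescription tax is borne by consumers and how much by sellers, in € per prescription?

Without the tax, 133 − P = 2P + 37 gives 3P = 96, so P* = €32 and Q* = 101.
With the tax collected from sellers, supply shifts: Qs = 2(P − 30) + 37.
New equilibrium: consumers pay €52, sellers receive €22, Q = 81. (Wedge: Pb − Ps = 30.)
Burden on consumers: €20; on sellers: €10. (They sum to €30.)

Consumers bear €20 per prescription; sellers bear €10 per prescription.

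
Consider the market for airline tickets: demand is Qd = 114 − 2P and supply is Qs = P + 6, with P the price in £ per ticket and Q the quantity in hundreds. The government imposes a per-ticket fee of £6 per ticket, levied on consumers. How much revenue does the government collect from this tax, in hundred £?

Before the tax: set 114 − 2P = P + 6 → P* = £36, Q* = 42.
With the tax collected from consumers, demand (in seller-price terms) shifts: Qd = 114 − 2(P + 6).
New equilibrium: consumers pay £38, producers receive £32, Q = 38. (Wedge: Pb − Ps = 6.)
Revenue = t · Q = 6 · 38 = £228.

Tax revenue = £228 hundred.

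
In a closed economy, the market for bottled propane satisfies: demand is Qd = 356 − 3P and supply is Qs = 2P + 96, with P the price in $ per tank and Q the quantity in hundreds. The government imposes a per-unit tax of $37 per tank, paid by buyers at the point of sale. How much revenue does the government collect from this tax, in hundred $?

Tax revenue = $5757.2 hundred.

Without the tax, 356 − 3P = 2P + 96 gives 5P = 260, so P* = $52 and Q* = 200.
With the tax collected from buyers, demand (in seller-price terms) shifts: Qd = 356 − 3(P + 37).
Solving gives Q = 155.6 with buyers paying $66.8 and sellers receiving $29.8 (the $37 wedge).
Revenue = t · Q = 37 · 155.6 = $5757.2.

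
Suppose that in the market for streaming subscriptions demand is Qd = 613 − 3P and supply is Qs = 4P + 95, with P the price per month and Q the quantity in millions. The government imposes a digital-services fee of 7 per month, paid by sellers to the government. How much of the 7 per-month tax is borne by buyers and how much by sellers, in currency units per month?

Before the tax: set 613 − 3P = 4P + 95 → P* = 74, Q* = 391.
With the tax collected from sellers, supply shifts: Qs = 4(P − 7) + 95.
New equilibrium: buyers pay 78, sellers receive 71, Q = 379. (Wedge: Pb − Ps = 7.)
Burden on buyers: 4; on sellers: 3. (They sum to 7.)
The less price-elastic side of the market bears the larger share of a per-unit tax.

Buyers bear 4 per month; sellers bear 3 per month.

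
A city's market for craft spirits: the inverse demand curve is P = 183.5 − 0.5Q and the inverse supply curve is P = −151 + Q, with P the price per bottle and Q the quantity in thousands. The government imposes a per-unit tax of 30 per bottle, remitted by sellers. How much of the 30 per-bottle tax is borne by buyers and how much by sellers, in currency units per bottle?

Inverting to Q(P) form: Qd = 367 − 2P; Qs = P + 151.
Without the tax, 367 − 2P = P + 151 gives 3P = 216, so P* = 72 and Q* = 223.
With the tax collected from sellers, supply shifts: Qs = (P − 30) + 151.
Solving gives Q = 203 with buyers paying 82 and sellers receiving 52 (the 30 wedge).
Burden on buyers: 10; on sellers: 20. (They sum to 30.)
The less price-elastic side of the market bears the larger share of a per-unit tax.

Buyers bear 10 per bottle; sellers bear 20 per bottle.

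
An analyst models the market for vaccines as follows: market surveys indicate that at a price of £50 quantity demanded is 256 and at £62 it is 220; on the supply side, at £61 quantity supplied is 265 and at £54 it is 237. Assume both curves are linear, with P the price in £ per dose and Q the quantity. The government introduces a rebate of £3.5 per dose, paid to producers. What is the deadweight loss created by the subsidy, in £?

Deadweight loss = £10.5.

Demand slope: (220 − 256)/(62 − 50) = -3, so Qd = 406 − 3P.
Supply slope: (237 − 265)/(54 − 61) = 4, so Qs = 4P + 21.
Without the subsidy, 406 − 3P = 4P + 21 gives 7P = 385, so P* = £55 and Q* = 241.
With a per-unit subsidy paid to producers, each receives P + 3.5 per unit sold, so supply becomes Qs = 4(P + 3.5) + 21.
Solving gives Q = 247 with consumers paying £53 and producers receiving £56.5 (the £3.5 wedge).
Quantity rises by |ΔQ| = |241 − 247| = 6.
DWL = ½ · t · |ΔQ| = ½ · 3.5 · 6 = £10.5.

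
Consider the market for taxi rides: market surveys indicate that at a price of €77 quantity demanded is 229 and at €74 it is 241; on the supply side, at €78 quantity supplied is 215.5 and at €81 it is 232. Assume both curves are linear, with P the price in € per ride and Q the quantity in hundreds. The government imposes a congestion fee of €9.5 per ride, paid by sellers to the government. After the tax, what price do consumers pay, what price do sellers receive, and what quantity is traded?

Demand slope: (241 − 229)/(74 − 77) = -4, so Qd = 537 − 4P.
Supply slope: (232 − 215.5)/(81 − 78) = 5.5, so Qs = 5.5P − 213.5.
Before the tax: set 537 − 4P = 5.5P − 213.5 → P* = €79, Q* = 221.
With the tax collected from sellers, supply shifts: Qs = 5.5(P − 9.5) − 213.5.
Solving gives Q = 199 with consumers paying €84.5 and sellers receiving €75 (the €9.5 wedge).
The less price-elastic side of the market bears the larger share of a per-unit tax.

Consumers pay €84.5; sellers receive €75; quantity = 199.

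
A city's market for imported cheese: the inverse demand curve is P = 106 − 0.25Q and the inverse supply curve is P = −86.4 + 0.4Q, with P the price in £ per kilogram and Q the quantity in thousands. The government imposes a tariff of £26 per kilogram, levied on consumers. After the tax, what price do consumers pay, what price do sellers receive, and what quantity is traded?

Inverting to Q(P) form: Qd = 424 − 4P; Qs = 2.5P + 216.
Before the tax: set 424 − 4P = 2.5P + 216 → P* = £32, Q* = 296.
With the tax collected from consumers, demand (in seller-price terms) shifts: Qd = 424 − 4(P + 26).
Solving gives Q = 256 with consumers paying £42 and sellers receiving £16 (the £26 wedge).
The less price-elastic side of the market bears the larger share of a per-unit tax.

Consumers pay £42; sellers receive £16; quantity = 256.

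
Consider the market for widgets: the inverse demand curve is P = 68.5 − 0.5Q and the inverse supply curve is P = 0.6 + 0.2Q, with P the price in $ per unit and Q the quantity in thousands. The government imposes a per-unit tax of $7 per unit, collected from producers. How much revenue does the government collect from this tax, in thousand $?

Rewrite in direct form: Qd = 137 − 2P and Qs = 5P − 3.
Before the tax: set 137 − 2P = 5P − 3 → P* = $20, Q* = 97.
With the tax collected from producers, supply shifts: Qs = 5(P − 7) − 3.
Solving gives Q = 87 with consumers paying $25 and producers receiving $18 (the $7 wedge).
Revenue = t · Q = 7 · 87 = $609.

Tax revenue = $609 thousand.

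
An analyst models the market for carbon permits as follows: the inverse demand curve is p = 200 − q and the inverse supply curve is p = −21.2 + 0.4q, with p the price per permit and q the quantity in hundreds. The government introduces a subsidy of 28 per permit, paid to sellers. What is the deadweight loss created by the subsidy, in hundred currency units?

Deadweight loss = 280 hundred.

Rewrite in direct form: qd = 200 − p and qs = 2.5p + 53.
Without the subsidy, 200 − p = 2.5p + 53 gives 3.5p = 147, so p* = 42 and q* = 158.
With a per-unit subsidy paid to sellers, each receives p + 28 per unit sold, so supply becomes qs = 2.5(p + 28) + 53.
New equilibrium: buyers pay 22, sellers receive 50, q = 178. (Wedge: pb − ps = −28.)
Quantity rises by |ΔQ| = |158 − 178| = 20.
DWL = ½ · t · |ΔQ| = ½ · 28 · 20 = 280.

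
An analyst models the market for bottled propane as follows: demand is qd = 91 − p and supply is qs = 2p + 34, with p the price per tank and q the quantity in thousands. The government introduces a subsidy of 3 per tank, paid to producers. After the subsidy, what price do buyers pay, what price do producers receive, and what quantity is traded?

Without the subsidy, 91 − p = 2p + 34 gives 3p = 57, so p* = 19 and q* = 72.
With a per-unit subsidy paid to producers, each receives p + 3 per unit sold, so supply becomes qs = 2(p + 3) + 34.
New equilibrium: buyers pay 17, producers receive 20, q = 74. (Wedge: pb − ps = −3.)

Buyers pay 17; producers receive 20; quantity = 74.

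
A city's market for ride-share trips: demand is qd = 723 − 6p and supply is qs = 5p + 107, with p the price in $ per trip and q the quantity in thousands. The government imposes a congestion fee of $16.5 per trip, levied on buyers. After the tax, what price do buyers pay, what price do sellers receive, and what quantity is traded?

Without the tax, 723 − 6p = 5p + 107 gives 11p = 616, so p* = $56 and q* = 387.
With the tax collected from buyers, demand (in seller-price terms) shifts: qd = 723 − 6(p + 16.5).
Solving gives q = 342 with buyers paying $63.5 and sellers receiving $47 (the $16.5 wedge).

Buyers pay $63.5; sellers receive $47; quantity = 342.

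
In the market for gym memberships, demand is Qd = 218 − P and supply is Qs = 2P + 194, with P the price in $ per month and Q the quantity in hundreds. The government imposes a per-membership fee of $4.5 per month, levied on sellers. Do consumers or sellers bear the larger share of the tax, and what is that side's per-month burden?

Consumers bear the larger share: $3 per month.

Without the tax, 218 − P = 2P + 194 gives 3P = 24, so P* = $8 and Q* = 210.
With the tax collected from sellers, supply shifts: Qs = 2(P − 4.5) + 194.
Solving gives Q = 207 with consumers paying $11 and sellers receiving $6.5 (the $4.5 wedge).
Per-month burden: consumers $3, sellers $1.5.
Consumers take the larger share because demand is less price-elastic here (demand slope 1 vs supply slope 2).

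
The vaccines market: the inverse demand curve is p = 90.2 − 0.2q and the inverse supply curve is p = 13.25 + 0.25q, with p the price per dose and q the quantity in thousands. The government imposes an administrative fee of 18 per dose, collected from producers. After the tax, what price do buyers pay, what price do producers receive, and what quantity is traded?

Inverting to q(p) form: qd = 451 − 5p; qs = 4p − 53.
Before the tax: set 451 − 5p = 4p − 53 → p* = 56, q* = 171.
With the tax collected from producers, supply shifts: qs = 4(p − 18) − 53.
Solving gives q = 131 with buyers paying 64 and producers receiving 46 (the 18 wedge).
The less price-elastic side of the market bears the larger share of a per-unit tax.

Buyers pay 64; producers receive 46; quantity = 131.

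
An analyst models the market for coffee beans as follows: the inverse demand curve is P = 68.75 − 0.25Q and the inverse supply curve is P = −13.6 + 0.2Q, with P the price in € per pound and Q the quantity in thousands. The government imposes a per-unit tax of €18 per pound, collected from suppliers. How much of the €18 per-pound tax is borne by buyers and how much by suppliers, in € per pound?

Rewrite in direct form: Qd = 275 − 4P and Qs = 5P + 68.
Before the tax: set 275 − 4P = 5P + 68 → P* = €23, Q* = 183.
With the tax collected from suppliers, supply shifts: Qs = 5(P − 18) + 68.
Solving gives Q = 143 with buyers paying €33 and suppliers receiving €15 (the €18 wedge).
Burden on buyers: €10; on suppliers: €8. (They sum to €18.)
The less price-elastic side of the market bears the larger share of a per-unit tax.

Buyers bear €10 per pound; suppliers bear €8 per pound.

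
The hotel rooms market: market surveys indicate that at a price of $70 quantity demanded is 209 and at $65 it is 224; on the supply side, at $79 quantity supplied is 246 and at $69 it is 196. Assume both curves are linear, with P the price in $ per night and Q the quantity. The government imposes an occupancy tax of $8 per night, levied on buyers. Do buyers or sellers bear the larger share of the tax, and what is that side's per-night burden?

Demand slope: (224 − 209)/(65 − 70) = -3, so Qd = 419 − 3P.
Supply slope: (196 − 246)/(69 − 79) = 5, so Qs = 5P − 149.
Without the tax, 419 − 3P = 5P − 149 gives 8P = 568, so P* = $71 and Q* = 206.
With the tax collected from buyers, demand (in seller-price terms) shifts: Qd = 419 − 3(P + 8).
New equilibrium: buyers pay $76, sellers receive $68, Q = 191. (Wedge: Pb − Ps = 8.)
Per-night burden: buyers $5, sellers $3.
Buyers take the larger share because demand is less price-elastic here (demand slope 3 vs supply slope 5).

Buyers bear the larger share: $5 per night.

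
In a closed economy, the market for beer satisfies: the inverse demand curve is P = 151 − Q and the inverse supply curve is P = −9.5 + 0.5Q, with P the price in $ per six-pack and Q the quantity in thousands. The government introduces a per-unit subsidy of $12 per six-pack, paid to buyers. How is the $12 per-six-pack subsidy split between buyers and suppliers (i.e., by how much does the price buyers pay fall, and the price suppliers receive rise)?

Buyers gain $8 per six-pack; suppliers gain $4 per six-pack.

Rewrite in direct form: Qd = 151 − P and Qs = 2P + 19.
Before the subsidy: set 151 − P = 2P + 19 → P* = $44, Q* = 107.
With a per-unit subsidy paid to buyers, each effectively pays P − 12, so demand becomes Qd = 151 − (P − 12).
Solving gives Q = 115 with buyers paying $36 and suppliers receiving $48 (the $12 wedge).
Gain to buyers: $8; to suppliers: $4. (They sum to $12.)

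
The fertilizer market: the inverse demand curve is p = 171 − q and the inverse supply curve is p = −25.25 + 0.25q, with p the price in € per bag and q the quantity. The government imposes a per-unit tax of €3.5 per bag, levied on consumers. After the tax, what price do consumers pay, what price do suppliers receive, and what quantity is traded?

Consumers pay €16.8; suppliers receive €13.3; quantity = 154.2.

Rewrite in direct form: qd = 171 − p and qs = 4p + 101.
Without the tax, 171 − p = 4p + 101 gives 5p = 70, so p* = €14 and q* = 157.
With the tax collected from consumers, demand (in seller-price terms) shifts: qd = 171 − (p + 3.5).
Solving gives q = 154.2 with consumers paying €16.8 and suppliers receiving €13.3 (the €3.5 wedge).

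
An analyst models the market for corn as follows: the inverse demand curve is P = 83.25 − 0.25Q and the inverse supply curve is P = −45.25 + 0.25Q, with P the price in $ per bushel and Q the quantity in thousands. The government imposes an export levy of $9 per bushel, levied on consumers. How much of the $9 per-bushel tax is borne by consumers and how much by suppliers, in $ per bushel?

Consumers bear $4.5 per bushel; suppliers bear $4.5 per bushel.

Inverting to Q(P) form: Qd = 333 − 4P; Qs = 4P + 181.
Before the tax: set 333 − 4P = 4P + 181 → P* = $19, Q* = 257.
With the tax collected from consumers, demand (in seller-price terms) shifts: Qd = 333 − 4(P + 9).
New equilibrium: consumers pay $23.5, suppliers receive $14.5, Q = 239. (Wedge: Pb − Ps = 9.)
Burden on consumers: $4.5; on suppliers: $4.5. (They sum to $9.)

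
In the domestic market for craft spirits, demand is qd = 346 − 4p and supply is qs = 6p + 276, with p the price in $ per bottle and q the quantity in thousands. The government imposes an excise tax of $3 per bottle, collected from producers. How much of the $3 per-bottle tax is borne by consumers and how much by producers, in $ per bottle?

Without the tax, 346 − 4p = 6p + 276 gives 10p = 70, so p* = $7 and q* = 318.
With the tax collected from producers, supply shifts: qs = 6(p − 3) + 276.
Solving gives q = 310.8 with consumers paying $8.8 and producers receiving $5.8 (the $3 wedge).
Burden on consumers: $1.8; on producers: $1.2. (They sum to $3.)

Consumers bear $1.8 per bottle; producers bear $1.2 per bottle.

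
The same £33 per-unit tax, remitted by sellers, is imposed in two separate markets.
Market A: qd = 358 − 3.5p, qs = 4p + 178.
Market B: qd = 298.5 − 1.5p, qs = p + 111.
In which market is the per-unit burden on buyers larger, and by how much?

Market A, by £4.4.

Market A: pre-tax p* = £24, q* = 274; post-tax q = 212.4; per-unit burden on buyers = £17.6.
Market B: pre-tax p* = £75, q* = 186; post-tax q = 166.2; per-unit burden on buyers = £13.2.
Difference: £17.6 vs £13.2 → market A is larger by £4.4.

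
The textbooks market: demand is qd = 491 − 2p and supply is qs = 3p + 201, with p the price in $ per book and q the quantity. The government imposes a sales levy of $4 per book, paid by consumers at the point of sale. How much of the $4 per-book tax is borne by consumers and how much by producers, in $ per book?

Without the tax, 491 − 2p = 3p + 201 gives 5p = 290, so p* = $58 and q* = 375.
With the tax collected from consumers, demand (in seller-price terms) shifts: qd = 491 − 2(p + 4).
New equilibrium: consumers pay $60.4, producers receive $56.4, q = 370.2. (Wedge: pb − ps = 4.)
Burden on consumers: $2.4; on producers: $1.6. (They sum to $4.)
The less price-elastic side of the market bears the larger share of a per-unit tax.

Consumers bear $2.4 per book; producers bear $1.6 per book.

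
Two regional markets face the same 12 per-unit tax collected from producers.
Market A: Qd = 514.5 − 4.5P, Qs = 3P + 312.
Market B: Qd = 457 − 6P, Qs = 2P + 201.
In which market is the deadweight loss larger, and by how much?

Market A: pre-tax P* = 27, Q* = 393; post-tax Q = 371.4; deadweight loss = 129.6.
Market B: pre-tax P* = 32, Q* = 265; post-tax Q = 247; deadweight loss = 108.
Difference: 129.6 vs 108 → market A is larger by 21.6.

Market A, by 21.6.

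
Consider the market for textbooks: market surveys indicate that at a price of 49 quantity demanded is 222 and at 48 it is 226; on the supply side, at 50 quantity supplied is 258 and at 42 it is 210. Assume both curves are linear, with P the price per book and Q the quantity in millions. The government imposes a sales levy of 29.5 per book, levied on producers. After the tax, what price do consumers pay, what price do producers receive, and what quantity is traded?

Consumers pay 63.7; producers receive 34.2; quantity = 163.2.

Demand slope: (226 − 222)/(48 − 49) = -4, so Qd = 418 − 4P.
Supply slope: (210 − 258)/(42 − 50) = 6, so Qs = 6P − 42.
Before the tax: set 418 − 4P = 6P − 42 → P* = 46, Q* = 234.
With the tax collected from producers, supply shifts: Qs = 6(P − 29.5) − 42.
New equilibrium: consumers pay 63.7, producers receive 34.2, Q = 163.2. (Wedge: Pb − Ps = 29.5.)
The less price-elastic side of the market bears the larger share of a per-unit tax.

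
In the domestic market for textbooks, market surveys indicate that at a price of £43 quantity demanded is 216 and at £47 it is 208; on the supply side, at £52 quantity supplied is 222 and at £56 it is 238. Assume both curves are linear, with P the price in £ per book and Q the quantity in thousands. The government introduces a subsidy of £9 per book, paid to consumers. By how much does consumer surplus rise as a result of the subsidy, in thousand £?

Consumer surplus rises by £1272 thousand.

Demand slope: (208 − 216)/(47 − 43) = -2, so Qd = 302 − 2P.
Supply slope: (238 − 222)/(56 − 52) = 4, so Qs = 4P + 14.
Before the subsidy: set 302 − 2P = 4P + 14 → P* = £48, Q* = 206.
With a per-unit subsidy paid to consumers, each effectively pays P − 9, so demand becomes Qd = 302 − 2(P − 9).
Solving gives Q = 218 with consumers paying £42 and suppliers receiving £51 (the £9 wedge).
ΔCS is the trapezoid between Q = 218 and Q = 206 of height £6: ½ · (206 + 218) · 6 = £1272.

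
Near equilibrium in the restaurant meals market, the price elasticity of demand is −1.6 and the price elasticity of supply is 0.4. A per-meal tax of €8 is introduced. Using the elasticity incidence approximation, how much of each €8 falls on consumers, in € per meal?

Consumers bear ≈ €1.6 per meal.

Incidence ratio: consumers' share ≈ εs / (εs + |εd|) = 0.4 / (0.4 + 1.6) = 0.2.
So consumers bear ≈ 0.2 × €8 = €1.6; suppliers bear €6.4.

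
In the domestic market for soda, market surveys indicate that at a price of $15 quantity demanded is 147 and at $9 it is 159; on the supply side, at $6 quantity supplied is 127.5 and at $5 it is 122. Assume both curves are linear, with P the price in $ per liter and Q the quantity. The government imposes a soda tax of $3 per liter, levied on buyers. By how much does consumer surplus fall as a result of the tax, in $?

Consumer surplus falls by $336.16.

Demand slope: (159 − 147)/(9 − 15) = -2, so Qd = 177 − 2P.
Supply slope: (122 − 127.5)/(5 − 6) = 5.5, so Qs = 5.5P + 94.5.
Before the tax: set 177 − 2P = 5.5P + 94.5 → P* = $11, Q* = 155.
With the tax collected from buyers, demand (in seller-price terms) shifts: Qd = 177 − 2(P + 3).
New equilibrium: buyers pay $13.2, producers receive $10.2, Q = 150.6. (Wedge: Pb − Ps = 3.)
ΔCS is the trapezoid between Q = 150.6 and Q = 155 of height $2.2: ½ · (155 + 150.6) · 2.2 = $336.16.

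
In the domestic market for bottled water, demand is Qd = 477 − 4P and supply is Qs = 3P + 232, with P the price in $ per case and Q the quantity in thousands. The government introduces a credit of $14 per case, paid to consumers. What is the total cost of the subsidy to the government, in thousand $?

Without the subsidy, 477 − 4P = 3P + 232 gives 7P = 245, so P* = $35 and Q* = 337.
With a per-unit subsidy paid to consumers, each effectively pays P − 14, so demand becomes Qd = 477 − 4(P − 14).
New equilibrium: consumers pay $29, sellers receive $43, Q = 361. (Wedge: Pb − Ps = −14.)
Outlay = t · Q = 14 · 361 = $5054.

Government outlay = $5054 thousand.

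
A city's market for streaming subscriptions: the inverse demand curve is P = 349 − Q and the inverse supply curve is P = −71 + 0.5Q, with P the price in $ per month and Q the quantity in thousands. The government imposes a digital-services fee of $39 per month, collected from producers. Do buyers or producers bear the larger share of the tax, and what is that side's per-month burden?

Rewrite in direct form: Qd = 349 − P and Qs = 2P + 142.
Before the tax: set 349 − P = 2P + 142 → P* = $69, Q* = 280.
With the tax collected from producers, supply shifts: Qs = 2(P − 39) + 142.
New equilibrium: buyers pay $95, producers receive $56, Q = 254. (Wedge: Pb − Ps = 39.)
Per-month burden: buyers $26, producers $13.
Buyers take the larger share because demand is less price-elastic here (demand slope 1 vs supply slope 2).
The less price-elastic side of the market bears the larger share of a per-unit tax.

Buyers bear the larger share: $26 per month.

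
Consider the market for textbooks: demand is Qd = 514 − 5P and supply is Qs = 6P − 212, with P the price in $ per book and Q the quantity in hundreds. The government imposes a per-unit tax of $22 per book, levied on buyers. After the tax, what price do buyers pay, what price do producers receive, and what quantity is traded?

Before the tax: set 514 − 5P = 6P − 212 → P* = $66, Q* = 184.
With the tax collected from buyers, demand (in seller-price terms) shifts: Qd = 514 − 5(P + 22).
New equilibrium: buyers pay $78, producers receive $56, Q = 124. (Wedge: Pb − Ps = 22.)

Buyers pay $78; producers receive $56; quantity = 124.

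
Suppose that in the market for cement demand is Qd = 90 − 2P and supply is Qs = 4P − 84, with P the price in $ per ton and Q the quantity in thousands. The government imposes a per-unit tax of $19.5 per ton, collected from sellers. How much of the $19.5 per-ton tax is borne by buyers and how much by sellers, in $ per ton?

Buyers bear $13 per ton; sellers bear $6.5 per ton.

Without the tax, 90 − 2P = 4P − 84 gives 6P = 174, so P* = $29 and Q* = 32.
With the tax collected from sellers, supply shifts: Qs = 4(P − 19.5) − 84.
New equilibrium: buyers pay $42, sellers receive $22.5, Q = 6. (Wedge: Pb − Ps = 19.5.)
Burden on buyers: $13; on sellers: $6.5. (They sum to $19.5.)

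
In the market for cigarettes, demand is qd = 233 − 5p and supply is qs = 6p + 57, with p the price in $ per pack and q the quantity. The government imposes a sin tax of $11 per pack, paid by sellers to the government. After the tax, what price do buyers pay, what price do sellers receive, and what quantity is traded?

Before the tax: set 233 − 5p = 6p + 57 → p* = $16, q* = 153.
With the tax collected from sellers, supply shifts: qs = 6(p − 11) + 57.
Solving gives q = 123 with buyers paying $22 and sellers receiving $11 (the $11 wedge).

Buyers pay $22; sellers receive $11; quantity = 123.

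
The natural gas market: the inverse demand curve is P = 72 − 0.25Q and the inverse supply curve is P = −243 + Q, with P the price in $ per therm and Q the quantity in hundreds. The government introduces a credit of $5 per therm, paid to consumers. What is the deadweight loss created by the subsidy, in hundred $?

Deadweight loss = $10 hundred.

Rewrite in direct form: Qd = 288 − 4P and Qs = P + 243.
Without the subsidy, 288 − 4P = P + 243 gives 5P = 45, so P* = $9 and Q* = 252.
With a per-unit subsidy paid to consumers, each effectively pays P − 5, so demand becomes Qd = 288 − 4(P − 5).
New equilibrium: consumers pay $8, suppliers receive $13, Q = 256. (Wedge: Pb − Ps = −5.)
Quantity rises by |ΔQ| = |252 − 256| = 4.
DWL = ½ · t · |ΔQ| = ½ · 5 · 4 = $10.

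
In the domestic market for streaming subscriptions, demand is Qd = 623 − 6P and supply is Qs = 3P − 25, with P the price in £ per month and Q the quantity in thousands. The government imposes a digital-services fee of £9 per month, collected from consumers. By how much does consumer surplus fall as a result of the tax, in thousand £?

Consumer surplus falls by £546 thousand.

Before the tax: set 623 − 6P = 3P − 25 → P* = £72, Q* = 191.
With the tax collected from consumers, demand (in seller-price terms) shifts: Qd = 623 − 6(P + 9).
Solving gives Q = 173 with consumers paying £75 and producers receiving £66 (the £9 wedge).
ΔCS is the trapezoid between Q = 173 and Q = 191 of height £3: ½ · (191 + 173) · 3 = £546.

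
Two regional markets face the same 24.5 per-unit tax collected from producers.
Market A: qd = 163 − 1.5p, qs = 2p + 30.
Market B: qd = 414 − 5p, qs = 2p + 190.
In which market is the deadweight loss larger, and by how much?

Market B, by 171.5.

Market A: pre-tax p* = 38, q* = 106; post-tax q = 85; deadweight loss = 257.25.
Market B: pre-tax p* = 32, q* = 254; post-tax q = 219; deadweight loss = 428.75.
Difference: 257.25 vs 428.75 → market B is larger by 171.5.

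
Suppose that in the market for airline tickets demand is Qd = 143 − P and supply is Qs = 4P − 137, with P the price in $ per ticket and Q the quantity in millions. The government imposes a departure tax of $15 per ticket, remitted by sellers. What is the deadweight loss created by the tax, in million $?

Deadweight loss = $90 million.

Without the tax, 143 − P = 4P − 137 gives 5P = 280, so P* = $56 and Q* = 87.
With the tax collected from sellers, supply shifts: Qs = 4(P − 15) − 137.
Solving gives Q = 75 with buyers paying $68 and sellers receiving $53 (the $15 wedge).
Quantity falls by |ΔQ| = |87 − 75| = 12.
DWL = ½ · t · |ΔQ| = ½ · 15 · 12 = $90.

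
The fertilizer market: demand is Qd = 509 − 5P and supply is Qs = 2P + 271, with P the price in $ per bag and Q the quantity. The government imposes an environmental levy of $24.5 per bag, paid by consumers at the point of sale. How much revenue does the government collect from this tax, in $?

Tax revenue = $7448.

Without the tax, 509 − 5P = 2P + 271 gives 7P = 238, so P* = $34 and Q* = 339.
With the tax collected from consumers, demand (in seller-price terms) shifts: Qd = 509 − 5(P + 24.5).
New equilibrium: consumers pay $41, sellers receive $16.5, Q = 304. (Wedge: Pb − Ps = 24.5.)
Revenue = t · Q = 24.5 · 304 = $7448.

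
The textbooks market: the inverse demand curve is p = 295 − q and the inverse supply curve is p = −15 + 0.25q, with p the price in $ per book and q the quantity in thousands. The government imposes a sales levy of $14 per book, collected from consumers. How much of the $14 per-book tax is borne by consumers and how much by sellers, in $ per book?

Rewrite in direct form: qd = 295 − p and qs = 4p + 60.
Without the tax, 295 − p = 4p + 60 gives 5p = 235, so p* = $47 and q* = 248.
With the tax collected from consumers, demand (in seller-price terms) shifts: qd = 295 − (p + 14).
Solving gives q = 236.8 with consumers paying $58.2 and sellers receiving $44.2 (the $14 wedge).
Burden on consumers: $11.2; on sellers: $2.8. (They sum to $14.)

Consumers bear $11.2 per book; sellers bear $2.8 per book.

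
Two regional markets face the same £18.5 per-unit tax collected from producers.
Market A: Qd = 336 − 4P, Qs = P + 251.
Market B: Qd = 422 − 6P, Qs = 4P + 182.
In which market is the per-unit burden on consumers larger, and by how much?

Market B, by £3.7.

Market A: pre-tax P* = £17, Q* = 268; post-tax Q = 253.2; per-unit burden on consumers = £3.7.
Market B: pre-tax P* = £24, Q* = 278; post-tax Q = 233.6; per-unit burden on consumers = £7.4.
Difference: £3.7 vs £7.4 → market B is larger by £3.7.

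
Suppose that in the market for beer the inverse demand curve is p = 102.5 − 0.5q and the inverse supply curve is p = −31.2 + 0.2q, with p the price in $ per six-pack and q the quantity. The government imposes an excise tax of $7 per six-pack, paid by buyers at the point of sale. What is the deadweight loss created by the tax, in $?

Deadweight loss = $35.

Inverting to q(p) form: qd = 205 − 2p; qs = 5p + 156.
Before the tax: set 205 − 2p = 5p + 156 → p* = $7, q* = 191.
With the tax collected from buyers, demand (in seller-price terms) shifts: qd = 205 − 2(p + 7).
New equilibrium: buyers pay $12, suppliers receive $5, q = 181. (Wedge: pb − ps = 7.)
Quantity falls by |ΔQ| = |191 − 181| = 10.
DWL = ½ · t · |ΔQ| = ½ · 7 · 10 = $35.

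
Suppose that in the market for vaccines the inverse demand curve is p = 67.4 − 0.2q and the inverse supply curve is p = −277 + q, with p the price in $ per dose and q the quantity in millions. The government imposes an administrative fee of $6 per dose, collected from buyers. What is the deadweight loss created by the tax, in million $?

Deadweight loss = $15 million.

Inverting to q(p) form: qd = 337 − 5p; qs = p + 277.
Before the tax: set 337 − 5p = p + 277 → p* = $10, q* = 287.
With the tax collected from buyers, demand (in seller-price terms) shifts: qd = 337 − 5(p + 6).
Solving gives q = 282 with buyers paying $11 and suppliers receiving $5 (the $6 wedge).
Quantity falls by |ΔQ| = |287 − 282| = 5.
DWL = ½ · t · |ΔQ| = ½ · 6 · 5 = $15.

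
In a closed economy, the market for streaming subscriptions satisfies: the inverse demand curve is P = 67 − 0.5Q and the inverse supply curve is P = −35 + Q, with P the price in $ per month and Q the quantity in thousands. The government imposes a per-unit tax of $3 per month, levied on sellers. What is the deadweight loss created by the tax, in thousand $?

Inverting to Q(P) form: Qd = 134 − 2P; Qs = P + 35.
Before the tax: set 134 − 2P = P + 35 → P* = $33, Q* = 68.
With the tax collected from sellers, supply shifts: Qs = (P − 3) + 35.
Solving gives Q = 66 with consumers paying $34 and sellers receiving $31 (the $3 wedge).
Quantity falls by |ΔQ| = |68 − 66| = 2.
DWL = ½ · t · |ΔQ| = ½ · 3 · 2 = $3.

Deadweight loss = $3 thousand.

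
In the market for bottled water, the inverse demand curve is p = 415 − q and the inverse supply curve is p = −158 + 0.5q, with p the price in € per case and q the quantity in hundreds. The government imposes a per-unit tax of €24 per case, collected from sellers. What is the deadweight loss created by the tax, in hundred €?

Rewrite in direct form: qd = 415 − p and qs = 2p + 316.
Without the tax, 415 − p = 2p + 316 gives 3p = 99, so p* = €33 and q* = 382.
With the tax collected from sellers, supply shifts: qs = 2(p − 24) + 316.
Solving gives q = 366 with consumers paying €49 and sellers receiving €25 (the €24 wedge).
Quantity falls by |ΔQ| = |382 − 366| = 16.
DWL = ½ · t · |ΔQ| = ½ · 24 · 16 = €192.

Deadweight loss = €192 hundred.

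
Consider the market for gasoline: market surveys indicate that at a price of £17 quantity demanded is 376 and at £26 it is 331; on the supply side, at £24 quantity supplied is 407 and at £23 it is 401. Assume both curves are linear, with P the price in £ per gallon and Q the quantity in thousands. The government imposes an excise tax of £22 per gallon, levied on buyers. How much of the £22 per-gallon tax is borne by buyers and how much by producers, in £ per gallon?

Demand slope: (331 − 376)/(26 − 17) = -5, so Qd = 461 − 5P.
Supply slope: (401 − 407)/(23 − 24) = 6, so Qs = 6P + 263.
Without the tax, 461 − 5P = 6P + 263 gives 11P = 198, so P* = £18 and Q* = 371.
With the tax collected from buyers, demand (in seller-price terms) shifts: Qd = 461 − 5(P + 22).
Solving gives Q = 311 with buyers paying £30 and producers receiving £8 (the £22 wedge).
Burden on buyers: £12; on producers: £10. (They sum to £22.)

Buyers bear £12 per gallon; producers bear £10 per gallon.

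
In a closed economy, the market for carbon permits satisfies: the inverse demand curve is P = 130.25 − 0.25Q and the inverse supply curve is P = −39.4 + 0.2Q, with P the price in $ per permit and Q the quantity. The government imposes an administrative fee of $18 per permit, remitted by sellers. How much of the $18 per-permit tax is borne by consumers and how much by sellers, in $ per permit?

Consumers bear $10 per permit; sellers bear $8 per permit.

Rewrite in direct form: Qd = 521 − 4P and Qs = 5P + 197.
Before the tax: set 521 − 4P = 5P + 197 → P* = $36, Q* = 377.
With the tax collected from sellers, supply shifts: Qs = 5(P − 18) + 197.
Solving gives Q = 337 with consumers paying $46 and sellers receiving $28 (the $18 wedge).
Burden on consumers: $10; on sellers: $8. (They sum to $18.)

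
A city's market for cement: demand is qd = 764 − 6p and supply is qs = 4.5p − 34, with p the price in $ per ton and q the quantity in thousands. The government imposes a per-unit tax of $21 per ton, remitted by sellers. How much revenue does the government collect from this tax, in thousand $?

Tax revenue = $5334 thousand.

Without the tax, 764 − 6p = 4.5p − 34 gives 10.5p = 798, so p* = $76 and q* = 308.
With the tax collected from sellers, supply shifts: qs = 4.5(p − 21) − 34.
Solving gives q = 254 with buyers paying $85 and sellers receiving $64 (the $21 wedge).
Revenue = t · Q = 21 · 254 = $5334.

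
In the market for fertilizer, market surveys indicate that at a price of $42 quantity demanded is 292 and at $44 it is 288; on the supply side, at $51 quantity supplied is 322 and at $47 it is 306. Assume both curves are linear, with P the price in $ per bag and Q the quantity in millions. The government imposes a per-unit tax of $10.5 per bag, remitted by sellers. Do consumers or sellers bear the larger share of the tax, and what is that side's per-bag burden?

Demand slope: (288 − 292)/(44 − 42) = -2, so Qd = 376 − 2P.
Supply slope: (306 − 322)/(47 − 51) = 4, so Qs = 4P + 118.
Without the tax, 376 − 2P = 4P + 118 gives 6P = 258, so P* = $43 and Q* = 290.
With the tax collected from sellers, supply shifts: Qs = 4(P − 10.5) + 118.
Solving gives Q = 276 with consumers paying $50 and sellers receiving $39.5 (the $10.5 wedge).
Per-bag burden: consumers $7, sellers $3.5.
Consumers take the larger share because demand is less price-elastic here (demand slope 2 vs supply slope 4).
The less price-elastic side of the market bears the larger share of a per-unit tax.

Consumers bear the larger share: $7 per bag.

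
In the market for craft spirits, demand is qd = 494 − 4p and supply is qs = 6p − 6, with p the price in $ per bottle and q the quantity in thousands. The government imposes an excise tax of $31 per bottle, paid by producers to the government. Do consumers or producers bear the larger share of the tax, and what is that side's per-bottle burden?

Without the tax, 494 − 4p = 6p − 6 gives 10p = 500, so p* = $50 and q* = 294.
With the tax collected from producers, supply shifts: qs = 6(p − 31) − 6.
New equilibrium: consumers pay $68.6, producers receive $37.6, q = 219.6. (Wedge: pb − ps = 31.)
Per-bottle burden: consumers $18.6, producers $12.4.
Consumers take the larger share because demand is less price-elastic here (demand slope 4 vs supply slope 6).
The less price-elastic side of the market bears the larger share of a per-unit tax.

Consumers bear the larger share: $18.6 per bottle.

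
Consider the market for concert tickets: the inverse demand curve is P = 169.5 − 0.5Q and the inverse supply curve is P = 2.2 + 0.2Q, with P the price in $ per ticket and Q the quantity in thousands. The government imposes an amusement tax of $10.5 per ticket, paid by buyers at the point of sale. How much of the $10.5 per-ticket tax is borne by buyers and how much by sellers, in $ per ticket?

Inverting to Q(P) form: Qd = 339 − 2P; Qs = 5P − 11.
Before the tax: set 339 − 2P = 5P − 11 → P* = $50, Q* = 239.
With the tax collected from buyers, demand (in seller-price terms) shifts: Qd = 339 − 2(P + 10.5).
Solving gives Q = 224 with buyers paying $57.5 and sellers receiving $47 (the $10.5 wedge).
Burden on buyers: $7.5; on sellers: $3. (They sum to $10.5.)
The less price-elastic side of the market bears the larger share of a per-unit tax.

Buyers bear $7.5 per ticket; sellers bear $3 per ticket.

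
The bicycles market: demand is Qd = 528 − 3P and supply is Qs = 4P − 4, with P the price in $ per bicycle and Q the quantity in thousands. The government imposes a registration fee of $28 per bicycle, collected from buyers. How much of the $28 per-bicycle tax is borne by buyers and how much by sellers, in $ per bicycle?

Buyers bear $16 per bicycle; sellers bear $12 per bicycle.

Before the tax: set 528 − 3P = 4P − 4 → P* = $76, Q* = 300.
With the tax collected from buyers, demand (in seller-price terms) shifts: Qd = 528 − 3(P + 28).
Solving gives Q = 252 with buyers paying $92 and sellers receiving $64 (the $28 wedge).
Burden on buyers: $16; on sellers: $12. (They sum to $28.)
The less price-elastic side of the market bears the larger share of a per-unit tax.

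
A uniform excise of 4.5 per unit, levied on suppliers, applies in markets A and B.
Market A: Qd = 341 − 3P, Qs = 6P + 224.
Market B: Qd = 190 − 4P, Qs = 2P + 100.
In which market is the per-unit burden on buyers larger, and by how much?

Market A, by 1.5.

Market A: pre-tax P* = 13, Q* = 302; post-tax Q = 293; per-unit burden on buyers = 3.
Market B: pre-tax P* = 15, Q* = 130; post-tax Q = 124; per-unit burden on buyers = 1.5.
Difference: 3 vs 1.5 → market A is larger by 1.5.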